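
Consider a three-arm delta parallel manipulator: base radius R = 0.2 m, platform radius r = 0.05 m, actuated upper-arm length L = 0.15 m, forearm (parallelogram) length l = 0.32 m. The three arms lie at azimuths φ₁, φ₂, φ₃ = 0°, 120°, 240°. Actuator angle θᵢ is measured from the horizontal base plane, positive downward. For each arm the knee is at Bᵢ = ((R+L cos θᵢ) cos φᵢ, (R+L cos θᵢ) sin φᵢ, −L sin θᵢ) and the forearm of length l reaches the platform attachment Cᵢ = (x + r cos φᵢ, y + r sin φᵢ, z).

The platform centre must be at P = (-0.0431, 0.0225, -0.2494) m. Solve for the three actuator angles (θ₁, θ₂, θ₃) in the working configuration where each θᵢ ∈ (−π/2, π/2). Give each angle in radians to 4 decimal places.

θ₁ = 0.8728, θ₂ = 0.3488, θ₃ = 0.6107

arm 1 (φ=0.0°): x'=-0.0431, y'=0.0225
  A=0.1931, B=-0.2494, C=(l²−L²−A²−y'²−z²)/(2L)=-0.0670
  θ1 = atan2(B,A) + arccos(C/0.3154) = 0.8728
φ2=120.0° → target in arm frame (0.0410, 0.0261)
  A=0.1090, B=-0.2494, C=(l²−L²−A²−y'²−z²)/(2L)=0.0172
  γ=atan2(-0.2494,0.1090)=-1.1589;  ψ=arccos(0.0630)=1.5077;  θ2=γ+ψ≈0.3488
φ3=240.0° → target in arm frame (0.0021, -0.0486)
  e−x'=0.1479;  (l²−L²−(e−x')²−y'²−z²)/2L = -0.0218
  √(A²+B²)=0.2900;  θ3 = -1.0354+1.6461 ≈ 0.6107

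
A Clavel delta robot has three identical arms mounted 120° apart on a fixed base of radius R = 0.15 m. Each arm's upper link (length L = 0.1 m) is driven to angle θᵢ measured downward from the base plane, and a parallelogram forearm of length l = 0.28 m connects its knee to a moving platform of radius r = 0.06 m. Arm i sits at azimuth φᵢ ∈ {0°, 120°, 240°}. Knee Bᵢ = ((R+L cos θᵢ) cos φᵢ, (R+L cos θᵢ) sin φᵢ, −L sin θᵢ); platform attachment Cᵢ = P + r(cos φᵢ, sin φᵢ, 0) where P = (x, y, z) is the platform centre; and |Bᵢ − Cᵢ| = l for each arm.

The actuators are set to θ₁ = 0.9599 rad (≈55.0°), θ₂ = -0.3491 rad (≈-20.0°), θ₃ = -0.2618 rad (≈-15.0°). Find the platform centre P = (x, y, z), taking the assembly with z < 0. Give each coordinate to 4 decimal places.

(-0.1070, 0.0049, -0.1989)

arm 1 at φ=0.0°: e+L cos θ1 = 0.1474;  S1 = (0.1474, 0.0000, -0.0819)
φ2=120.0°: virtual centre (-0.0920, 0.1593, 0.0342), radius l
φ3=240.0°: virtual centre (-0.0933, -0.1616, 0.0259), radius l
eliminate P² terms by subtracting sphere 1 from 2 and 3
plane₁₂: -0.4787x+0.3186y+0.2322z = 0.0066
Cramer: x(z) = -0.0142+0.4666z;  y(z) = -0.0007-0.0278z
sphere 1 gives Az²+Bz+C=0 with A=1.2185, B=0.0131, C=-0.0456;  B²−4AC=0.2223;  roots -0.1989, 0.1881;  negative root z = -0.1989
x = -0.1070, y = 0.0049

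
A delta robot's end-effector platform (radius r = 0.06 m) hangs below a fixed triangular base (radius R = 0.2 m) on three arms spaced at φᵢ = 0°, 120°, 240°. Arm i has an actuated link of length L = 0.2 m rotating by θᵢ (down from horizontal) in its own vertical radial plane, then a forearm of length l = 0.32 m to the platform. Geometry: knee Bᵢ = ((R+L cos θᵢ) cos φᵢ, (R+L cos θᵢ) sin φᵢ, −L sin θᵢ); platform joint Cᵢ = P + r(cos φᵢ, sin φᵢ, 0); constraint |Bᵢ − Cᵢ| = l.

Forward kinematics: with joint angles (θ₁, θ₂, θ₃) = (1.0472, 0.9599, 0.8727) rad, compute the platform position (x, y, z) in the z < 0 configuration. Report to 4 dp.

centre 1 = (0.2400·cos0.0°, 0.2400·sin0.0°, -0.1732) = (0.2400, 0.0000, -0.1732)
arm 2 at φ=120.0°: ρ2 = 0.2547;  centre 2 = (-0.1274, 0.2206, -0.1638)
centre 3 = (0.2686·cos240.0°, 0.2686·sin240.0°, -0.1532) = (-0.1343, -0.2326, -0.1532)
eliminate P² terms by subtracting sphere 1 from 2 and 3
plane₁₂: -0.7347x+0.4412y+0.0188z = 0.0041
Cramer: x(z) = -0.0081+0.0392z;  y(z) = -0.0041+0.0228z
sphere 1 gives Az²+Bz+C=0 with A=1.0021, B=0.3268, C=-0.0108;  B²−4AC=0.1502;  roots -0.3564, 0.0303;  negative root z = -0.3564
x = -0.0221, y = -0.0123

(-0.0221, -0.0123, -0.3564)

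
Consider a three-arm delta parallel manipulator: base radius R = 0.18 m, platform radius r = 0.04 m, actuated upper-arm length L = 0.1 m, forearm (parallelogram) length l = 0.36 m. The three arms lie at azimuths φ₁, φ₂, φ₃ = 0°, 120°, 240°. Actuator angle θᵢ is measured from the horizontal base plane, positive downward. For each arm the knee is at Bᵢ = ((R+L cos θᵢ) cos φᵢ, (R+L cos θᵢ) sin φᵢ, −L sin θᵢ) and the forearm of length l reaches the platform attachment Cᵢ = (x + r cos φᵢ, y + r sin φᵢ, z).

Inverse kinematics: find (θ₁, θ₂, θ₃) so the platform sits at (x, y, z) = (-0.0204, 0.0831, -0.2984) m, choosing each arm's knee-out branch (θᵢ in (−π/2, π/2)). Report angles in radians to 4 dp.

φ1=0.0° → target in arm frame (-0.0204, 0.0831)
  A cos θ + B sin θ = C:  0.1604·cos θ + -0.2984·sin θ = -0.0104
  γ=atan2(-0.2984,0.1604)=-1.0776;  ψ=arccos(-0.0306)=1.6014;  θ1=γ+ψ≈0.5239
rotate P by −φ2: (0.0822, -0.0239, -0.2984)
  A cos θ + B sin θ = C:  0.0578·cos θ + -0.2984·sin θ = 0.1332
  √(A²+B²)=0.3040;  θ2 = -1.3794+1.1171 ≈ -0.2622
φ3=240.0° → target in arm frame (-0.0618, -0.0592)
  e−x'=0.2018;  (l²−L²−(e−x')²−y'²−z²)/2L = -0.0683
  γ=atan2(-0.2984,0.2018)=-0.9762;  ψ=arccos(-0.1896)=1.7615;  θ3=γ+ψ≈0.7853

θ₁ = 0.5239, θ₂ = -0.2622, θ₃ = 0.7853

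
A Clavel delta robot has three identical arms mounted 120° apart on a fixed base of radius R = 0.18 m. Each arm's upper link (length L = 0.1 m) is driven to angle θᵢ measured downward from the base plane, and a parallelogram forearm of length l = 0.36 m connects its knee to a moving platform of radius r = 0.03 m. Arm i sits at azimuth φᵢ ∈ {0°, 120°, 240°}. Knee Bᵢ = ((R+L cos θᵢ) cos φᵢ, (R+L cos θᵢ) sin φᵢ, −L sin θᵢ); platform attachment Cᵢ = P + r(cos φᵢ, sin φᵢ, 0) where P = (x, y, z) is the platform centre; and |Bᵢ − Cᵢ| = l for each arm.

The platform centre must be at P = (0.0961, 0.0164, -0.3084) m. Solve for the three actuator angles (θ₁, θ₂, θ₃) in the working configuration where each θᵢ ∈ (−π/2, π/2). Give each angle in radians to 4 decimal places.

θ₁ = -0.1743, θ₂ = 0.7862, θ₃ = 0.9601

rotate P by −φ1: (0.0961, 0.0164, -0.3084)
  A cos θ + B sin θ = C:  0.0539·cos θ + -0.3084·sin θ = 0.1066
  √(A²+B²)=0.3131;  θ1 = -1.3978+1.2234 ≈ -0.1743
φ2=120.0° → target in arm frame (-0.0338, -0.0914)
  A cos θ + B sin θ = C:  0.1838·cos θ + -0.3084·sin θ = -0.0883
  θ2 = atan2(B,A) + arccos(C/0.3590) = 0.7862
arm 3 (φ=240.0°): x'=-0.0623, y'=0.0750
  A cos θ + B sin θ = C:  0.2123·cos θ + -0.3084·sin θ = -0.1310
  √(A²+B²)=0.3744;  θ3 = -0.9680+1.9281 ≈ 0.9601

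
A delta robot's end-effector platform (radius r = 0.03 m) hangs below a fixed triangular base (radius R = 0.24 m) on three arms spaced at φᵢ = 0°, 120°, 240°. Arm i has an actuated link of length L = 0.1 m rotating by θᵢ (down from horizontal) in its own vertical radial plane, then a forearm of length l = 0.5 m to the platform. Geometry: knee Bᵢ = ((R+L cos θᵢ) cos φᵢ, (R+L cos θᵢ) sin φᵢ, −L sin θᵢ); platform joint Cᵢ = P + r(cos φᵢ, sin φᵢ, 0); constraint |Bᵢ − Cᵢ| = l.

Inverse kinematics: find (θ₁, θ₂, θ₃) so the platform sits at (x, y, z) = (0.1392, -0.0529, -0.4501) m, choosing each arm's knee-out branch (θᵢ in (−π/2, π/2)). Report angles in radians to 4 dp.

rotate P by −φ1: (0.1392, -0.0529, -0.4501)
  e−x'=0.0708;  (l²−L²−(e−x')²−y'²−z²)/2L = 0.1480
  √(A²+B²)=0.4556;  θ1 = -1.4148+1.2400 ≈ -0.1748
arm 2 (φ=120.0°): x'=-0.1154, y'=-0.0941
  A cos θ + B sin θ = C:  0.3254·cos θ + -0.4501·sin θ = -0.3867
  θ2 = atan2(B,A) + arccos(C/0.5554) = 1.3961
rotate P by −φ3: (-0.0238, 0.1470, -0.4501)
  A cos θ + B sin θ = C:  0.2338·cos θ + -0.4501·sin θ = -0.1943
  θ3 = atan2(B,A) + arccos(C/0.5072) = 0.8721

θ₁ = -0.1748, θ₂ = 1.3961, θ₃ = 0.8721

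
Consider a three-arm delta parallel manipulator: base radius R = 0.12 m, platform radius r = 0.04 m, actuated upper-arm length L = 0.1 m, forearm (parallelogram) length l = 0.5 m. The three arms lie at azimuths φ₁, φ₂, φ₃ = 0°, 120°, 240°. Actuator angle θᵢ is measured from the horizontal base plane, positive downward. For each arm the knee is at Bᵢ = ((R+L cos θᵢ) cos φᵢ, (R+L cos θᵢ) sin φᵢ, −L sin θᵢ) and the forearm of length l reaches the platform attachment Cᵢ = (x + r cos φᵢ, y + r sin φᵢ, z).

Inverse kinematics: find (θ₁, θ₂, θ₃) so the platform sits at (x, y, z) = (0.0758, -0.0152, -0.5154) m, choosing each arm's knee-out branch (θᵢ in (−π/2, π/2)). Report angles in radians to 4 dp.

θ₁ = 0.2620, θ₂ = 0.6982, θ₃ = 0.6109

arm 1 (φ=0.0°): x'=0.0758, y'=-0.0152
  A cos θ + B sin θ = C:  0.0042·cos θ + -0.5154·sin θ = -0.1294
  γ=atan2(-0.5154,0.0042)=-1.5626;  ψ=arccos(-0.2511)=1.8246;  θ1=γ+ψ≈0.2620
rotate P by −φ2: (-0.0511, -0.0580, -0.5154)
  A=0.1311, B=-0.5154, C=(l²−L²−A²−y'²−z²)/(2L)=-0.2309
  γ=atan2(-0.5154,0.1311)=-1.3218;  ψ=arccos(-0.4342)=2.0200;  θ2=γ+ψ≈0.6982
arm 3 (φ=240.0°): x'=-0.0247, y'=0.0732
  e−x'=0.1047;  (l²−L²−(e−x')²−y'²−z²)/2L = -0.2099
  √(A²+B²)=0.5259;  θ3 = -1.3703+1.9812 ≈ 0.6109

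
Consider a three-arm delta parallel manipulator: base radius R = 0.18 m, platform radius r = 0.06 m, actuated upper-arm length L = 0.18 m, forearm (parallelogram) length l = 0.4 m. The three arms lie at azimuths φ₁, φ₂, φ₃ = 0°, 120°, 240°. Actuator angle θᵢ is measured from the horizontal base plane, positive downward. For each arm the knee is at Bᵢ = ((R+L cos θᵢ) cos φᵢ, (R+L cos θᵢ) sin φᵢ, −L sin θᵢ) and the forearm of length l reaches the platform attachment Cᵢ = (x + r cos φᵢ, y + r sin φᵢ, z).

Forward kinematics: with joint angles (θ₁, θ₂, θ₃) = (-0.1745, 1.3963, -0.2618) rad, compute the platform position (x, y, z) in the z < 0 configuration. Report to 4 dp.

φ1=0.0°: virtual centre (0.2973, 0.0000, 0.0313), radius l
arm 2 at φ=120.0°: e+L cos θ2 = 0.1513;  O2 = (-0.0756, 0.1310, -0.1773)
φ3=240.0°: virtual centre (-0.1469, -0.2545, 0.0466), radius l
|O₂|²−|O₁|² = -0.0350;  |O₃|²−|O₁|² = -0.0008
linear system: -0.7458x+0.2620y = -0.0350−-0.4170z; -0.8884x+-0.5090y = -0.0008−0.0307z
det = 0.6123;  x = 0.0295+-0.3335z,  y = -0.0498+0.6424z
into |P−O₁|² = l²: 1.5239z² + 0.0521z + -0.0848 = 0;  Δ = 0.5198;  z = -0.2536 or 0.2195 → z<0 root = -0.2536
x = 0.1141, y = -0.2128

(0.1141, -0.2128, -0.2536)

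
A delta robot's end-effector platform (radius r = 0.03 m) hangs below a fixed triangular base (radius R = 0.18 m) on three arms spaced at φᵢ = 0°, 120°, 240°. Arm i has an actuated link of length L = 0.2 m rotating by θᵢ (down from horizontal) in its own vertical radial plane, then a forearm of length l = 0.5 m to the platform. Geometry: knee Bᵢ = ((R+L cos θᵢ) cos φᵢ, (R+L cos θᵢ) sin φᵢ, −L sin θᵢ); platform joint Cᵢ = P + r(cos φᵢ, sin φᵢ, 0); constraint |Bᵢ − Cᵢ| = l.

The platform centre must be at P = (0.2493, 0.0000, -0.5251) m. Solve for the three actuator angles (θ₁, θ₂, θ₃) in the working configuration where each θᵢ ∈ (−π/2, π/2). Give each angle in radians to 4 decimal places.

φ1=0.0° → target in arm frame (0.2493, 0.0000)
  e−x'=-0.0993;  (l²−L²−(e−x')²−y'²−z²)/2L = -0.1890
  γ=atan2(-0.5251,-0.0993)=-1.7577;  ψ=arccos(-0.3536)=1.9322;  θ1=γ+ψ≈0.1745
rotate P by −φ2: (-0.1246, -0.2159, -0.5251)
  e−x'=0.2746;  (l²−L²−(e−x')²−y'²−z²)/2L = -0.4694
  θ2 = atan2(B,A) + arccos(C/0.5926) = 1.3963
φ3=240.0° → target in arm frame (-0.1247, 0.2159)
  A cos θ + B sin θ = C:  0.2747·cos θ + -0.5251·sin θ = -0.4694
  √(A²+B²)=0.5926;  θ3 = -1.0889+2.4852 ≈ 1.3963

θ₁ = 0.1745, θ₂ = 1.3963, θ₃ = 1.3963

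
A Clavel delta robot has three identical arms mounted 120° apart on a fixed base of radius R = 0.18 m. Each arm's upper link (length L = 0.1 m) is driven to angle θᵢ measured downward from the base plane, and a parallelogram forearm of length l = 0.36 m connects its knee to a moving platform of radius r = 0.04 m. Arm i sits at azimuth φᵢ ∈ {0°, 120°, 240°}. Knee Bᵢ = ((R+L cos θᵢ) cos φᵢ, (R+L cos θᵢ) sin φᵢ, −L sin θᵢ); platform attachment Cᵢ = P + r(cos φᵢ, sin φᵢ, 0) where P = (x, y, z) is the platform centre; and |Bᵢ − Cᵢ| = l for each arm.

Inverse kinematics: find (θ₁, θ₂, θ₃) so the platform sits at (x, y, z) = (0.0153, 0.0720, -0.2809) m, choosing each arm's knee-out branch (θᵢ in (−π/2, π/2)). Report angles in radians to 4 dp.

arm 1 (φ=0.0°): x'=0.0153, y'=0.0720
  A=0.1247, B=-0.2809, C=(l²−L²−A²−y'²−z²)/(2L)=0.0998
  γ=atan2(-0.2809,0.1247)=-1.1530;  ψ=arccos(0.3247)=1.2401;  θ1=γ+ψ≈0.0871
rotate P by −φ2: (0.0547, -0.0493, -0.2809)
  A=0.0853, B=-0.2809, C=(l²−L²−A²−y'²−z²)/(2L)=0.1550
  θ2 = atan2(B,A) + arccos(C/0.2936) = -0.2613
φ3=240.0° → target in arm frame (-0.0700, -0.0227)
  A cos θ + B sin θ = C:  0.2100·cos θ + -0.2809·sin θ = -0.0196
  θ3 = atan2(B,A) + arccos(C/0.3507) = 0.6979

θ₁ = 0.0871, θ₂ = -0.2613, θ₃ = 0.6979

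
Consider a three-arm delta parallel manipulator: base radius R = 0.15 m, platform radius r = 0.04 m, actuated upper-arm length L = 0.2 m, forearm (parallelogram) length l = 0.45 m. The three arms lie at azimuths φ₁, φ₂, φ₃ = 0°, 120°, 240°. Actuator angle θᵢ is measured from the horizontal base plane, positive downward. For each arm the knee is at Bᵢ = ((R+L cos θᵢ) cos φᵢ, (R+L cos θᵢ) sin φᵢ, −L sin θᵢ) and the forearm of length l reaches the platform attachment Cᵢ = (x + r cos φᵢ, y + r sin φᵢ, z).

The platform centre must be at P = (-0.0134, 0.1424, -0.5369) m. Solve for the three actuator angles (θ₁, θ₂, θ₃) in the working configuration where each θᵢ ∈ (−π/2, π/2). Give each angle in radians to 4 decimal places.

φ1=0.0° → target in arm frame (-0.0134, 0.1424)
  A=0.1234, B=-0.5369, C=(l²−L²−A²−y'²−z²)/(2L)=-0.4032
  √(A²+B²)=0.5509;  θ1 = -1.3449+2.3918 ≈ 1.0469
rotate P by −φ2: (0.1300, -0.0596, -0.5369)
  A=-0.0200, B=-0.5369, C=(l²−L²−A²−y'²−z²)/(2L)=-0.3243
  γ=atan2(-0.5369,-0.0200)=-1.6081;  ψ=arccos(-0.6036)=2.2188;  θ2=γ+ψ≈0.6107
arm 3 (φ=240.0°): x'=-0.1166, y'=-0.0828
  e−x'=0.2266;  (l²−L²−(e−x')²−y'²−z²)/2L = -0.4599
  γ=atan2(-0.5369,0.2266)=-1.1714;  ψ=arccos(-0.7892)=2.4804;  θ3=γ+ψ≈1.3090

θ₁ = 1.0469, θ₂ = 0.6107, θ₃ = 1.3090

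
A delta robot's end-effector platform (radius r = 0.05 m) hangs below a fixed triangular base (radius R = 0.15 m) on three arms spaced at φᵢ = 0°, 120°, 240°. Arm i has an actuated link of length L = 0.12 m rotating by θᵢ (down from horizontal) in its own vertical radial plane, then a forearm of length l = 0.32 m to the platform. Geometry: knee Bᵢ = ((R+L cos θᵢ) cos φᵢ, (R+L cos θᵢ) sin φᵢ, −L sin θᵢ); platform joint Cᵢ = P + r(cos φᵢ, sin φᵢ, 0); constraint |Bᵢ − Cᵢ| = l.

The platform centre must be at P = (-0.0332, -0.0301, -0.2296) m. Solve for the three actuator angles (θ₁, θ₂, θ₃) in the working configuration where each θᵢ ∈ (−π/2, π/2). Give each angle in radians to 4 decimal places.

φ1=0.0° → target in arm frame (-0.0332, -0.0301)
  A cos θ + B sin θ = C:  0.1332·cos θ + -0.2296·sin θ = 0.0693
  γ=atan2(-0.2296,0.1332)=-1.0451;  ψ=arccos(0.2611)=1.3066;  θ1=γ+ψ≈0.2615
φ2=120.0° → target in arm frame (-0.0095, 0.0438)
  e−x'=0.1095;  (l²−L²−(e−x')²−y'²−z²)/2L = 0.0891
  √(A²+B²)=0.2544;  θ2 = -1.1259+1.2129 ≈ 0.0870
φ3=240.0° → target in arm frame (0.0427, -0.0137)
  A cos θ + B sin θ = C:  0.0573·cos θ + -0.2296·sin θ = 0.1325
  θ3 = atan2(B,A) + arccos(C/0.2366) = -0.3498

θ₁ = 0.2615, θ₂ = 0.0870, θ₃ = -0.3498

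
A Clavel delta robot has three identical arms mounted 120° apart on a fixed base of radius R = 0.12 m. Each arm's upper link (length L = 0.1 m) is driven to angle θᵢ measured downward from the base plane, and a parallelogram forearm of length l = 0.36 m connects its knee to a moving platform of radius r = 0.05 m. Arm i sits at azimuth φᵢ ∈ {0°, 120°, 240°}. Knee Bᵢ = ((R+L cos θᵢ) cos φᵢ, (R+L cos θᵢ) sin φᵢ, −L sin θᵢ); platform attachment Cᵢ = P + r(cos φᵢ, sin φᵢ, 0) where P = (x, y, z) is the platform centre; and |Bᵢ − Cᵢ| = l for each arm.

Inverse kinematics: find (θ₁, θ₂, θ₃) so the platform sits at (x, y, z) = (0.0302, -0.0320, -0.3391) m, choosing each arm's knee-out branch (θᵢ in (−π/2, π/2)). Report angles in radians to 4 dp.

arm 1 (φ=0.0°): x'=0.0302, y'=-0.0320
  A cos θ + B sin θ = C:  0.0398·cos θ + -0.3391·sin θ = 0.0100
  θ1 = atan2(B,A) + arccos(C/0.3414) = 0.0875
rotate P by −φ2: (-0.0428, -0.0102, -0.3391)
  A cos θ + B sin θ = C:  0.1128·cos θ + -0.3391·sin θ = -0.0411
  √(A²+B²)=0.3574;  θ2 = -1.2496+1.6860 ≈ 0.4364
φ3=240.0° → target in arm frame (0.0126, 0.0422)
  A=0.0574, B=-0.3391, C=(l²−L²−A²−y'²−z²)/(2L)=-0.0023
  γ=atan2(-0.3391,0.0574)=-1.4032;  ψ=arccos(-0.0067)=1.5775;  θ3=γ+ψ≈0.1743

θ₁ = 0.0875, θ₂ = 0.4364, θ₃ = 0.1743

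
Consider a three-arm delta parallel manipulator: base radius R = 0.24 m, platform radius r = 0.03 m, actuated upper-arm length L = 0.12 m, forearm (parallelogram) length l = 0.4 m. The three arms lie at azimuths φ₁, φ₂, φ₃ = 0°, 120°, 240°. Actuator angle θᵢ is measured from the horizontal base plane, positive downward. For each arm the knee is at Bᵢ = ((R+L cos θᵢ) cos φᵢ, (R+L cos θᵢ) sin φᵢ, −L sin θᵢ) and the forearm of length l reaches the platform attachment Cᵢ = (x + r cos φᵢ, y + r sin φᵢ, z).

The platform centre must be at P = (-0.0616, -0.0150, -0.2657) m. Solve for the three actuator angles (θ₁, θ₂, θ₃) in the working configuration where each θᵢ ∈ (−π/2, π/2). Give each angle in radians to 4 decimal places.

θ₁ = 0.7853, θ₂ = 0.1744, θ₃ = -0.0869

arm 1 (φ=0.0°): x'=-0.0616, y'=-0.0150
  e−x'=0.2716;  (l²−L²−(e−x')²−y'²−z²)/2L = 0.0042
  θ1 = atan2(B,A) + arccos(C/0.3800) = 0.7853
rotate P by −φ2: (0.0178, 0.0608, -0.2657)
  A=0.1922, B=-0.2657, C=(l²−L²−A²−y'²−z²)/(2L)=0.1432
  γ=atan2(-0.2657,0.1922)=-0.9446;  ψ=arccos(0.4366)=1.1189;  θ2=γ+ψ≈0.1744
φ3=240.0° → target in arm frame (0.0438, -0.0458)
  e−x'=0.1662;  (l²−L²−(e−x')²−y'²−z²)/2L = 0.1886
  γ=atan2(-0.2657,0.1662)=-1.0118;  ψ=arccos(0.6019)=0.9249;  θ3=γ+ψ≈-0.0869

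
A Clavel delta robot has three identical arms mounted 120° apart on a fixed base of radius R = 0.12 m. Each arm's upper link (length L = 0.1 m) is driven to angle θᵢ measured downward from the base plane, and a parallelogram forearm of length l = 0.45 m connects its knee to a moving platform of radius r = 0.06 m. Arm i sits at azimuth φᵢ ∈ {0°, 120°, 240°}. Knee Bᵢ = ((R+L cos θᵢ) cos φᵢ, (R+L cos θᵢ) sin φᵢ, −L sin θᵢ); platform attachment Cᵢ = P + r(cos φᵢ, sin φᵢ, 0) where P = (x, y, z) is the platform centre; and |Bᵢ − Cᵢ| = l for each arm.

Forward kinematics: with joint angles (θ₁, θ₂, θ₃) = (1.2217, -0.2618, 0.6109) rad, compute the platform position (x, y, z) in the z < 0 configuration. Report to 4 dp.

(-0.2030, 0.1285, -0.4064)

O1 = (0.0942·cos0.0°, 0.0942·sin0.0°, -0.0940) = (0.0942, 0.0000, -0.0940)
O2 = (0.1566·cos120.0°, 0.1566·sin120.0°, 0.0259) = (-0.0783, 0.1356, 0.0259)
arm 3 at φ=240.0°: ρ3 = 0.1419;  O3 = (-0.0710, -0.1229, -0.0574)
eliminate P² terms by subtracting sphere 1 from 2 and 3
[-0.3450 0.2712 0.2397]·P = 0.0075;  [-0.3303 -0.2458 0.0732]·P = 0.0057
Cramer: x(z) = -0.0195+0.4517z;  y(z) = 0.0029-0.3092z
quadratic in z: (1.2996)z²+(0.0835)z+(-0.1807)=0, √Δ=0.9729 → z ∈ {-0.4064, 0.3422}; z = -0.4064 (taking z<0)
x = -0.2030, y = 0.1285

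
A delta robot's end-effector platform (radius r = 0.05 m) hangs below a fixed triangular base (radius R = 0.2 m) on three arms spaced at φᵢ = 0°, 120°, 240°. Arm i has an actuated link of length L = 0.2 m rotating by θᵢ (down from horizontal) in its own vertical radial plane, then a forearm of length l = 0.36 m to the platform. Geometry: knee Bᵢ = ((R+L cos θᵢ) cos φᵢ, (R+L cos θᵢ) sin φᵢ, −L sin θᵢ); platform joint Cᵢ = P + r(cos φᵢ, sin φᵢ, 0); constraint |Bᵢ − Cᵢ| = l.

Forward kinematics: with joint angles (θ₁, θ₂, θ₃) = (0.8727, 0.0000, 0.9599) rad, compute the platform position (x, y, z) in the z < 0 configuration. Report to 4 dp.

(-0.0457, 0.1035, -0.2703)

S1 = (0.2786·cos0.0°, 0.2786·sin0.0°, -0.1532) = (0.2786, 0.0000, -0.1532)
S2 = (0.3500·cos120.0°, 0.3500·sin120.0°, 0.0000) = (-0.1750, 0.3031, 0.0000)
φ3=240.0°: virtual centre (-0.1324, -0.2293, -0.1638), radius l
subtract pairs → two planes through P
plane₁₂: -0.9071x+0.6062y+0.3064z = 0.0214
det = 0.9141;  x = -0.0080+0.1396z,  y = 0.0234+-0.2966z
quadratic in z: (1.1074)z²+(0.2125)z+(-0.0235)=0, √Δ=0.3862 → z ∈ {-0.2703, 0.0784}; z = -0.2703 (taking z<0)
x = -0.0457, y = 0.1035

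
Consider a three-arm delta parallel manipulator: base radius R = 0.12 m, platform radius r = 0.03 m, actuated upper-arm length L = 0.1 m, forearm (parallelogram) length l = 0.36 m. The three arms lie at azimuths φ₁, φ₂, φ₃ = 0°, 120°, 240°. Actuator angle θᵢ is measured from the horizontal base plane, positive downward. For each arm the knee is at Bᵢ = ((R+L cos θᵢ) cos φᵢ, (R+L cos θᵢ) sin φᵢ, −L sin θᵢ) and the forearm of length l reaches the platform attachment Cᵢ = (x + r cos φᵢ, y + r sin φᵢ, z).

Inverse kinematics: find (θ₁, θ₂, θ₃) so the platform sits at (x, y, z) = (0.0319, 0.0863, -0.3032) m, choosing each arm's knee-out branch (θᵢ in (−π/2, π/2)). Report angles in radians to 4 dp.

rotate P by −φ1: (0.0319, 0.0863, -0.3032)
  A cos θ + B sin θ = C:  0.0581·cos θ + -0.3032·sin θ = 0.0842
  θ1 = atan2(B,A) + arccos(C/0.3087) = -0.0870
arm 2 (φ=120.0°): x'=0.0588, y'=-0.0708
  A cos θ + B sin θ = C:  0.0312·cos θ + -0.3032·sin θ = 0.1084
  √(A²+B²)=0.3048;  θ2 = -1.4682+1.2071 ≈ -0.2611
arm 3 (φ=240.0°): x'=-0.0907, y'=-0.0155
  e−x'=0.1807;  (l²−L²−(e−x')²−y'²−z²)/2L = -0.0261
  θ3 = atan2(B,A) + arccos(C/0.3530) = 0.6114

θ₁ = -0.0870, θ₂ = -0.2611, θ₃ = 0.6114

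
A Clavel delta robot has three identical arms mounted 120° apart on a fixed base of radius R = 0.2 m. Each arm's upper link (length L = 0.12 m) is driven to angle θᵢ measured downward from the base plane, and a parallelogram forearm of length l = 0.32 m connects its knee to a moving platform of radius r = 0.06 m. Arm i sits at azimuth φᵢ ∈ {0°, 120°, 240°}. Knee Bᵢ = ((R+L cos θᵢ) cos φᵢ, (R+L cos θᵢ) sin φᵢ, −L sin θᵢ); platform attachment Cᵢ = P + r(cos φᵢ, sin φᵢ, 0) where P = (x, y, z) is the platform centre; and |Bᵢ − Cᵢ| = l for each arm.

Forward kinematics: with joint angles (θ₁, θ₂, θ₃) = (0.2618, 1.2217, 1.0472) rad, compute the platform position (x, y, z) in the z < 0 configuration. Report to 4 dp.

φ1=0.0°: virtual centre (0.2559, 0.0000, -0.0311), radius l
φ2=120.0°: virtual centre (-0.0905, 0.1568, -0.1128), radius l
arm 3 at φ=240.0°: e+L cos θ3 = 0.2000;  centre 3 = (-0.1000, -0.1732, -0.1039)
|centre ₂|²−|centre ₁|² = -0.0210;  |centre ₃|²−|centre ₁|² = -0.0157
plane₁₂: -0.6929x+0.3136y+-0.1634z = -0.0210
Cramer: x(z) = 0.0263-0.2208z;  y(z) = -0.0088+0.0331z
into |P−centre ₁|² = l²: 1.0499z² + 0.1630z + -0.0486 = 0;  Δ = 0.2308;  z = -0.3064 or 0.1512 → z<0 root = -0.3064
x = 0.0939, y = -0.0189

(0.0939, -0.0189, -0.3064)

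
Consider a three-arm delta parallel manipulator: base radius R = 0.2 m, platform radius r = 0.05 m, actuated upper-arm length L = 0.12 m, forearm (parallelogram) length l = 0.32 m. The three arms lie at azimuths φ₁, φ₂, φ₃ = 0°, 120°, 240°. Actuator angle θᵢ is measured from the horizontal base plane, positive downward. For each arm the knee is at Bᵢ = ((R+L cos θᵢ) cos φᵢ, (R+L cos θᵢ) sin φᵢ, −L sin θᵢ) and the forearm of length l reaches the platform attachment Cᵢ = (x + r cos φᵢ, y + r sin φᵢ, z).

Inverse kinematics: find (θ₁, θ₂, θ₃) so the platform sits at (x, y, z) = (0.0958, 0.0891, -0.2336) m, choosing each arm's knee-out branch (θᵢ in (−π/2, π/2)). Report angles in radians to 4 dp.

θ₁ = -0.1747, θ₂ = 0.4359, θ₃ = 1.3957

rotate P by −φ1: (0.0958, 0.0891, -0.2336)
  A=0.0542, B=-0.2336, C=(l²−L²−A²−y'²−z²)/(2L)=0.0940
  √(A²+B²)=0.2398;  θ1 = -1.3428+1.1681 ≈ -0.1747
arm 2 (φ=120.0°): x'=0.0293, y'=-0.1275
  A=0.1207, B=-0.2336, C=(l²−L²−A²−y'²−z²)/(2L)=0.0108
  θ2 = atan2(B,A) + arccos(C/0.2630) = 0.4359
φ3=240.0° → target in arm frame (-0.1251, 0.0384)
  A cos θ + B sin θ = C:  0.2751·cos θ + -0.2336·sin θ = -0.1821
  γ=atan2(-0.2336,0.2751)=-0.7041;  ψ=arccos(-0.5046)=2.0997;  θ3=γ+ψ≈1.3957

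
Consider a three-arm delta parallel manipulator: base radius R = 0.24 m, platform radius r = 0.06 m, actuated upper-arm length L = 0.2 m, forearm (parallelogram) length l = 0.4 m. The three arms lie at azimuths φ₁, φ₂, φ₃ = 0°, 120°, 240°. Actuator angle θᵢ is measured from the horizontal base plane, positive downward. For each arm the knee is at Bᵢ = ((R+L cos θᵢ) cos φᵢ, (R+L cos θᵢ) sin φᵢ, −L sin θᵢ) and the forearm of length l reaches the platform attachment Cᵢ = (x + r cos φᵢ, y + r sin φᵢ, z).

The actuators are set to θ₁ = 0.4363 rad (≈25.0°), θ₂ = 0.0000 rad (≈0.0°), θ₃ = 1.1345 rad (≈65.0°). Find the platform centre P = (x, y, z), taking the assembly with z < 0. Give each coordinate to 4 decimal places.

S1 = (0.3613·cos0.0°, 0.3613·sin0.0°, -0.0845) = (0.3613, 0.0000, -0.0845)
arm 2 at φ=120.0°: ρ2 = 0.3800;  S2 = (-0.1900, 0.3291, 0.0000)
arm 3 at φ=240.0°: ρ3 = 0.2645;  S3 = (-0.1323, -0.2291, -0.1813)
eliminate P² terms by subtracting sphere 1 from 2 and 3
linear system: -1.1025x+0.6582y = 0.0067−0.1690z; -0.9870x+-0.4582y = -0.0348−-0.1935z
Cramer: x(z) = 0.0172-0.0432z;  y(z) = 0.0390-0.3292z
into |P−S₁|² = l²: 1.1103z² + 0.1731z + -0.0329 = 0;  Δ = 0.1762;  z = -0.2670 or 0.1111 → z<0 root = -0.2670
x = 0.0287, y = 0.1269

(0.0287, 0.1269, -0.2670)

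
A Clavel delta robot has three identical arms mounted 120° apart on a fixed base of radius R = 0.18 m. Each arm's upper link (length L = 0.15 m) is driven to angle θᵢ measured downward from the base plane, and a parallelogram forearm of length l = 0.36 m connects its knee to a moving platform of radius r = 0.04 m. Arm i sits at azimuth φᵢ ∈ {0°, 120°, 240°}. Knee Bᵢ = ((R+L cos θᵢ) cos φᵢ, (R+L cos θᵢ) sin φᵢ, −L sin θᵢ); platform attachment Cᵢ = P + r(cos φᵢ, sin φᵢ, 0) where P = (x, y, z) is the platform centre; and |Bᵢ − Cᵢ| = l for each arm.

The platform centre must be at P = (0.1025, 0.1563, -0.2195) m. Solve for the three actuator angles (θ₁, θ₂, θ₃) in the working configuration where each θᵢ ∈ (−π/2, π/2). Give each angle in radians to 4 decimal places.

θ₁ = -0.3489, θ₂ = -0.1743, θ₃ = 1.3966

rotate P by −φ1: (0.1025, 0.1563, -0.2195)
  A=0.0375, B=-0.2195, C=(l²−L²−A²−y'²−z²)/(2L)=0.1103
  γ=atan2(-0.2195,0.0375)=-1.4016;  ψ=arccos(0.4952)=1.0527;  θ1=γ+ψ≈-0.3489
φ2=120.0° → target in arm frame (0.0841, -0.1669)
  A=0.0559, B=-0.2195, C=(l²−L²−A²−y'²−z²)/(2L)=0.0931
  θ2 = atan2(B,A) + arccos(C/0.2265) = -0.1743
φ3=240.0° → target in arm frame (-0.1866, 0.0106)
  e−x'=0.3266;  (l²−L²−(e−x')²−y'²−z²)/2L = -0.1596
  θ3 = atan2(B,A) + arccos(C/0.3935) = 1.3966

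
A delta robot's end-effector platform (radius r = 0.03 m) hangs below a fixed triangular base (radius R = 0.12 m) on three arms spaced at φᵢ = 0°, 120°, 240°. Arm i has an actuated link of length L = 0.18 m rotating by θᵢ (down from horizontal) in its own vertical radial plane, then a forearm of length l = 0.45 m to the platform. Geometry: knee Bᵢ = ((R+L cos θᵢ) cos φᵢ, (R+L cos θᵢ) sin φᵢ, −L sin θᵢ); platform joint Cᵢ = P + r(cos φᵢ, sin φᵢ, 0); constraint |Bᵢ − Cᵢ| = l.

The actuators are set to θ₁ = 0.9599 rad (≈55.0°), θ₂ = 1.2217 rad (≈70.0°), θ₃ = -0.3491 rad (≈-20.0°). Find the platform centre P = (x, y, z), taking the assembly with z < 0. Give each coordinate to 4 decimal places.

O1 = (0.1932·cos0.0°, 0.1932·sin0.0°, -0.1474) = (0.1932, 0.0000, -0.1474)
φ2=120.0°: virtual centre (-0.0758, 0.1313, -0.1691), radius l
φ3=240.0°: virtual centre (-0.1296, -0.2244, 0.0616), radius l
subtract pairs → two planes through P
[-0.5381 0.2625 -0.0434]·P = -0.0075;  [-0.6456 -0.4488 0.4180]·P = 0.0119
Cramer: x(z) = 0.0006+0.2196z;  y(z) = -0.0273+0.6154z
into |P−O₁|² = l²: 1.4270z² + 0.1767z + -0.1429 = 0;  Δ = 0.8469;  z = -0.3844 or 0.2606 → z<0 root = -0.3844
x = -0.0838, y = -0.2639

(-0.0838, -0.2639, -0.3844)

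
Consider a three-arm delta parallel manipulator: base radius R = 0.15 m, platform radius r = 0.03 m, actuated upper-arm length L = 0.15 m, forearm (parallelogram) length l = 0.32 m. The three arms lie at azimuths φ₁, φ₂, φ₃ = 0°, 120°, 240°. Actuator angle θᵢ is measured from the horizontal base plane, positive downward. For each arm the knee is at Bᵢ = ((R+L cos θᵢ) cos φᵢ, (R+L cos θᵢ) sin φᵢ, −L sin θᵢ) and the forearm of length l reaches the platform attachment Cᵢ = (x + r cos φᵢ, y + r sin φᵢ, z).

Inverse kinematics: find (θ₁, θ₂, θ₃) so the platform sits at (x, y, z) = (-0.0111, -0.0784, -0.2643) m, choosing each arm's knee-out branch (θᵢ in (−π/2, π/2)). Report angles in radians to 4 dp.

θ₁ = 0.6112, θ₂ = 0.8728, θ₃ = 0.0873

arm 1 (φ=0.0°): x'=-0.0111, y'=-0.0784
  A=0.1311, B=-0.2643, C=(l²−L²−A²−y'²−z²)/(2L)=-0.0443
  θ1 = atan2(B,A) + arccos(C/0.2950) = 0.6112
arm 2 (φ=120.0°): x'=-0.0623, y'=0.0488
  e−x'=0.1823;  (l²−L²−(e−x')²−y'²−z²)/2L = -0.0853
  √(A²+B²)=0.3211;  θ2 = -0.9669+1.8396 ≈ 0.8728
φ3=240.0° → target in arm frame (0.0734, 0.0296)
  A=0.0466, B=-0.2643, C=(l²−L²−A²−y'²−z²)/(2L)=0.0233
  γ=atan2(-0.2643,0.0466)=-1.3964;  ψ=arccos(0.0870)=1.4837;  θ3=γ+ψ≈0.0873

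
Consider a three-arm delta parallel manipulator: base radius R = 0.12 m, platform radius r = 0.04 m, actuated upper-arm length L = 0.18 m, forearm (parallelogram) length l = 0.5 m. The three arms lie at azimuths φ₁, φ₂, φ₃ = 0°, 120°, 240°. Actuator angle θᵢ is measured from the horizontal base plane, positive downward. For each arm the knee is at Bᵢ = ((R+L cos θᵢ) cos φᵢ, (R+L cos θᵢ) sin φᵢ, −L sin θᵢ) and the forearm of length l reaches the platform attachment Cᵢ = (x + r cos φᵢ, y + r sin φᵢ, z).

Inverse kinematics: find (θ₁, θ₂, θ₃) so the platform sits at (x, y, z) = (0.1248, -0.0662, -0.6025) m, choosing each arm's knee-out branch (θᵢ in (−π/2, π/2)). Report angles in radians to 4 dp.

θ₁ = 0.6983, θ₂ = 1.3092, θ₃ = 1.0475

φ1=0.0° → target in arm frame (0.1248, -0.0662)
  e−x'=-0.0448;  (l²−L²−(e−x')²−y'²−z²)/2L = -0.4217
  γ=atan2(-0.6025,-0.0448)=-1.6450;  ψ=arccos(-0.6979)=2.3433;  θ1=γ+ψ≈0.6983
arm 2 (φ=120.0°): x'=-0.1197, y'=-0.0750
  e−x'=0.1997;  (l²−L²−(e−x')²−y'²−z²)/2L = -0.5303
  θ2 = atan2(B,A) + arccos(C/0.6347) = 1.3092
rotate P by −φ3: (-0.0051, 0.1412, -0.6025)
  A cos θ + B sin θ = C:  0.0851·cos θ + -0.6025·sin θ = -0.4794
  θ3 = atan2(B,A) + arccos(C/0.6085) = 1.0475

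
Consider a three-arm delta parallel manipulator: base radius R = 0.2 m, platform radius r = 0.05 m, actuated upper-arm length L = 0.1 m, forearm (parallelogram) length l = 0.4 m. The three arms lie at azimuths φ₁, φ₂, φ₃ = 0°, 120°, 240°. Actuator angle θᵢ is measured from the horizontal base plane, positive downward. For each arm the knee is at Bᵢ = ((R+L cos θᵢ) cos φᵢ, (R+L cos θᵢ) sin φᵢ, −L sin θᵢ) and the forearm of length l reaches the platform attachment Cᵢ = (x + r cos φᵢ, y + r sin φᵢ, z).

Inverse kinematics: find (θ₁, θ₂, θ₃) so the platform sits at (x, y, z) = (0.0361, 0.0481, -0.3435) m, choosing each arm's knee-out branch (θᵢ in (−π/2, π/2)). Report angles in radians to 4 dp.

θ₁ = 0.0871, θ₂ = 0.1744, θ₃ = 0.6980

rotate P by −φ1: (0.0361, 0.0481, -0.3435)
  A cos θ + B sin θ = C:  0.1139·cos θ + -0.3435·sin θ = 0.0836
  γ=atan2(-0.3435,0.1139)=-1.2506;  ψ=arccos(0.2310)=1.3377;  θ1=γ+ψ≈0.0871
rotate P by −φ2: (0.0236, -0.0553, -0.3435)
  A cos θ + B sin θ = C:  0.1264·cos θ + -0.3435·sin θ = 0.0649
  √(A²+B²)=0.3660;  θ2 = -1.2182+1.3926 ≈ 0.1744
arm 3 (φ=240.0°): x'=-0.0597, y'=0.0072
  e−x'=0.2097;  (l²−L²−(e−x')²−y'²−z²)/2L = -0.0601
  γ=atan2(-0.3435,0.2097)=-1.0227;  ψ=arccos(-0.1493)=1.7207;  θ3=γ+ψ≈0.6980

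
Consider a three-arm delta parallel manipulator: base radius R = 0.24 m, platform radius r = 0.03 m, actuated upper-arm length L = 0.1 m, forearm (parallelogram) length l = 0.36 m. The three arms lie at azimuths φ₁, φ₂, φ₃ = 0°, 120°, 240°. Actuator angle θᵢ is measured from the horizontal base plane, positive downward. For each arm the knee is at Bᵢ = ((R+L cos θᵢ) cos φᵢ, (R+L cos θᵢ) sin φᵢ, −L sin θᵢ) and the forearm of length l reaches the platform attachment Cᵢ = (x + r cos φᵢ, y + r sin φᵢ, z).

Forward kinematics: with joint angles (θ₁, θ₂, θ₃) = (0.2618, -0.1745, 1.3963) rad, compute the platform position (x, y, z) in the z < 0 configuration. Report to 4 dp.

(0.0343, 0.0995, -0.2394)

S1 = (0.3066·cos0.0°, 0.3066·sin0.0°, -0.0259) = (0.3066, 0.0000, -0.0259)
S2 = (0.3085·cos120.0°, 0.3085·sin120.0°, 0.0174) = (-0.1542, 0.2672, 0.0174)
φ3=240.0°: virtual centre (-0.1137, -0.1969, -0.0985), radius l
|S₂|²−|S₁|² = 0.0008;  |S₃|²−|S₁|² = -0.0333
plane₁₂: -0.9217x+0.5343y+0.0865z = 0.0008
Cramer: x(z) = 0.0215-0.0536z;  y(z) = 0.0386-0.2543z
quadratic in z: (1.0675)z²+(0.0627)z+(-0.0462)=0, √Δ=0.4484 → z ∈ {-0.2394, 0.1807}; z = -0.2394 (taking z<0)
x = 0.0343, y = 0.0995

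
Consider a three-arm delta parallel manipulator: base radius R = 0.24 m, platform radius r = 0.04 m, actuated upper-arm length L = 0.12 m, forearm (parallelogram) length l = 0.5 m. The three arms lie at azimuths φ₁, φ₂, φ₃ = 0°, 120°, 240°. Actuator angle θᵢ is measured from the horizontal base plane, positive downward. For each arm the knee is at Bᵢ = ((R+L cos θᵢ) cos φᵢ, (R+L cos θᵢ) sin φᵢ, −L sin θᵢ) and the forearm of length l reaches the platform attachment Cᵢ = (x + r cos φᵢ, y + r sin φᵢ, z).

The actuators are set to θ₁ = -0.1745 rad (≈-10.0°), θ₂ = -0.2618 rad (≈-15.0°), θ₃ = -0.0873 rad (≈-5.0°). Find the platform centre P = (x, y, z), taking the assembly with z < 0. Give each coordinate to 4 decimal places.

φ1=0.0°: virtual centre (0.3182, 0.0000, 0.0208), radius l
φ2=120.0°: virtual centre (-0.1580, 0.2736, 0.0311), radius l
arm 3 at φ=240.0°: ρ3 = 0.3195;  S3 = (-0.1598, -0.2767, 0.0105)
|S₂|²−|S₁|² = -0.0009;  |S₃|²−|S₁|² = 0.0005
plane₁₂: -0.9523x+0.5472y+0.0204z = -0.0009
det = 1.0501;  x = 0.0002+0.0000z,  y = -0.0013+-0.0374z
quadratic in z: (1.0014)z²+(-0.0415)z+(-0.1485)=0, √Δ=0.7722 → z ∈ {-0.3648, 0.4063}; z = -0.3648 (taking z<0)
x = 0.0002, y = 0.0123

(0.0002, 0.0123, -0.3648)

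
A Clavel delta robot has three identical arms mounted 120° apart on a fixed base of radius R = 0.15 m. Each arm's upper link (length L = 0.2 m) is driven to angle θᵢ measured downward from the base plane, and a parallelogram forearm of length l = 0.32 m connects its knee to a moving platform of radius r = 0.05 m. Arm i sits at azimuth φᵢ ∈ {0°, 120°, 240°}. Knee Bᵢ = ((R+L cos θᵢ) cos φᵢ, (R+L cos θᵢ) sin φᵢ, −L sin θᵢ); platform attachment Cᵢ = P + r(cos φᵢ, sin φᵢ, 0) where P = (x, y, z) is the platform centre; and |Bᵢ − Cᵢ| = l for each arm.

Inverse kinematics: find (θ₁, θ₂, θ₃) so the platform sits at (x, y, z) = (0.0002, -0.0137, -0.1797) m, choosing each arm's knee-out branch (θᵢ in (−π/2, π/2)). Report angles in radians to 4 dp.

θ₁ = 0.2617, θ₂ = 0.3487, θ₃ = 0.1746

rotate P by −φ1: (0.0002, -0.0137, -0.1797)
  A cos θ + B sin θ = C:  0.0998·cos θ + -0.1797·sin θ = 0.0499
  γ=atan2(-0.1797,0.0998)=-1.0638;  ψ=arccos(0.2428)=1.3256;  θ1=γ+ψ≈0.2617
arm 2 (φ=120.0°): x'=-0.0120, y'=0.0067
  e−x'=0.1120;  (l²−L²−(e−x')²−y'²−z²)/2L = 0.0438
  √(A²+B²)=0.2117;  θ2 = -1.0136+1.3623 ≈ 0.3487
φ3=240.0° → target in arm frame (0.0118, 0.0070)
  A=0.0882, B=-0.1797, C=(l²−L²−A²−y'²−z²)/(2L)=0.0557
  γ=atan2(-0.1797,0.0882)=-1.1144;  ψ=arccos(0.2781)=1.2889;  θ3=γ+ψ≈0.1746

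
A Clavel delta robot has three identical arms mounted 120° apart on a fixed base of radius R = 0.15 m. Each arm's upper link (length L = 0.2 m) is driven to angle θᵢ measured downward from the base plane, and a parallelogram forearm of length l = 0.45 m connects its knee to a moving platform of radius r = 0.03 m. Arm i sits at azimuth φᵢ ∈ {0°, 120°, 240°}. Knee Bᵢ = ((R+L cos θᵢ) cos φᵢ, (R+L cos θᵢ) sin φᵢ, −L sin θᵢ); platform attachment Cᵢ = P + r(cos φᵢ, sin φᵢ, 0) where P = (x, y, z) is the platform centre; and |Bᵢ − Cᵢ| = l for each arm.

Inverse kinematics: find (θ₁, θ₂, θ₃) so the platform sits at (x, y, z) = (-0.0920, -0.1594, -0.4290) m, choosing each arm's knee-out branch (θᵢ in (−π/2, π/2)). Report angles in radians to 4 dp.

θ₁ = 0.9597, θ₂ = 0.9599, θ₃ = 0.0001

arm 1 (φ=0.0°): x'=-0.0920, y'=-0.1594
  A cos θ + B sin θ = C:  0.2120·cos θ + -0.4290·sin θ = -0.2297
  θ1 = atan2(B,A) + arccos(C/0.4785) = 0.9597
arm 2 (φ=120.0°): x'=-0.0920, y'=0.1594
  e−x'=0.2120;  (l²−L²−(e−x')²−y'²−z²)/2L = -0.2298
  γ=atan2(-0.4290,0.2120)=-1.1117;  ψ=arccos(-0.4801)=2.0716;  θ2=γ+ψ≈0.9599
rotate P by −φ3: (0.1840, 0.0000, -0.4290)
  e−x'=-0.0640;  (l²−L²−(e−x')²−y'²−z²)/2L = -0.0641
  γ=atan2(-0.4290,-0.0640)=-1.7190;  ψ=arccos(-0.1478)=1.7191;  θ3=γ+ψ≈0.0001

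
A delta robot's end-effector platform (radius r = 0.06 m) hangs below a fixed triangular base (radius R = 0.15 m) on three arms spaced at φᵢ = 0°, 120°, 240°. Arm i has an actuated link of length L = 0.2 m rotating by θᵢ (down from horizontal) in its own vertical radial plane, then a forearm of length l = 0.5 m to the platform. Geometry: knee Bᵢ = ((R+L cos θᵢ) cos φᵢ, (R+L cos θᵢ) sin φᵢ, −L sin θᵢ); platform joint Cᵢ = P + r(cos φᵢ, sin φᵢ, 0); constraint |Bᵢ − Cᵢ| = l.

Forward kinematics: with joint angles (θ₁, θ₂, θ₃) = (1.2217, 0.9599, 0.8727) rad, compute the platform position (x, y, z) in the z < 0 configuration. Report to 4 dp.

φ1=0.0°: virtual centre (0.1584, 0.0000, -0.1879), radius l
arm 2 at φ=120.0°: e+L cos θ2 = 0.2047;  O2 = (-0.1024, 0.1773, -0.1638)
arm 3 at φ=240.0°: e+L cos θ3 = 0.2186;  O3 = (-0.1093, -0.1893, -0.1532)
|O₂|²−|O₁|² = 0.0083;  |O₃|²−|O₁|² = 0.0108
linear system: -0.5215x+0.3546y = 0.0083−0.0482z; -0.5354x+-0.3785y = 0.0108−0.0694z
det = 0.3873;  x = -0.0181+0.1107z,  y = -0.0031+0.0269z
sphere 1 gives Az²+Bz+C=0 with A=1.0130, B=0.3366, C=-0.1835;  B²−4AC=0.8570;  roots -0.6231, 0.2908;  negative root z = -0.6231
x = -0.0870, y = -0.0198

(-0.0870, -0.0198, -0.6231)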